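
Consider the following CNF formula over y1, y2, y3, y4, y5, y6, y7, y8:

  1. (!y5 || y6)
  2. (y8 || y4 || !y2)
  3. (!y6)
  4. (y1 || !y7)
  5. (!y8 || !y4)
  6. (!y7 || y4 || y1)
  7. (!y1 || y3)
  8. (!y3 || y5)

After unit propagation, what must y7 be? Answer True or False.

False

(!y6) is a unit clause: y6 = False.
In (!y5 || y6), y6 is now false; !y5 must hold, so y5 = False.
From (y5 || !y3) and y5 = False: y3 = False.
(!y1 || y3) with y3 = False leaves only !y1, so y1 = False.
(y1 || !y7): since y1 = False, the clause reduces to (!y7). y7 = False.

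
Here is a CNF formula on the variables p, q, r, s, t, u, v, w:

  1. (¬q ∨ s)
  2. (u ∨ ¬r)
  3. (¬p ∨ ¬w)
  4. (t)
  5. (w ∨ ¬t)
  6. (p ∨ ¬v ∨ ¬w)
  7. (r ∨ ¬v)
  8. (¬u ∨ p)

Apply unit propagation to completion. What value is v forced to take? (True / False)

False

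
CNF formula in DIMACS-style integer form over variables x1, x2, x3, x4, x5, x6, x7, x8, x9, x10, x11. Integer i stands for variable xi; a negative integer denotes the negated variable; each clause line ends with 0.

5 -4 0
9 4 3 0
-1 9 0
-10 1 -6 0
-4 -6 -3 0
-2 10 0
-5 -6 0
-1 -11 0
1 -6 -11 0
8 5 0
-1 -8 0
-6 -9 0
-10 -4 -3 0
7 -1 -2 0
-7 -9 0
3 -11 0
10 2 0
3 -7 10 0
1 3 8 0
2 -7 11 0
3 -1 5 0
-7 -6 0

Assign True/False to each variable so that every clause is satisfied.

x1 = F, x2 = F, x3 = T, x4 = F, x5 = T, x6 = F, x7 = F, x8 = T, x9 = T, x10 = T, x11 = T

Check each clause:
  1. (x5 || !x4) — !x4 is true.
  2. (x4 || x9 || x3) — x9 is true.
  3. (x9 || !x1) — x9 is true.
  4. (!x6 || x1 || !x10) — !x6 is true.
  5. (!x6 || !x4 || !x3) — !x6 is true.
  6. (!x2 || x10) — x10 is true.
  7. (!x6 || !x5) — !x6 is true.
  8. (!x1 || !x11) — !x1 is true.
  9. (x1 || !x6 || !x11) — !x6 is true.
  10. (x5 || x8) — x8 is true.
  11. (!x8 || !x1) — !x1 is true.
  12. (!x6 || !x9) — !x6 is true.
  13. (!x4 || !x3 || !x10) — !x4 is true.
  14. (x7 || !x1 || !x2) — !x1 is true.
  15. (!x9 || !x7) — !x7 is true.
  16. (x3 || !x11) — x3 is true.
  17. (x2 || x10) — x10 is true.
  18. (!x7 || x10 || x3) — !x7 is true.
  19. (x8 || x3 || x1) — x8 is true.
  20. (!x7 || x11 || x2) — !x7 is true.
  21. (!x1 || x3 || x5) — x3 is true.
  22. (!x6 || !x7) — !x7 is true.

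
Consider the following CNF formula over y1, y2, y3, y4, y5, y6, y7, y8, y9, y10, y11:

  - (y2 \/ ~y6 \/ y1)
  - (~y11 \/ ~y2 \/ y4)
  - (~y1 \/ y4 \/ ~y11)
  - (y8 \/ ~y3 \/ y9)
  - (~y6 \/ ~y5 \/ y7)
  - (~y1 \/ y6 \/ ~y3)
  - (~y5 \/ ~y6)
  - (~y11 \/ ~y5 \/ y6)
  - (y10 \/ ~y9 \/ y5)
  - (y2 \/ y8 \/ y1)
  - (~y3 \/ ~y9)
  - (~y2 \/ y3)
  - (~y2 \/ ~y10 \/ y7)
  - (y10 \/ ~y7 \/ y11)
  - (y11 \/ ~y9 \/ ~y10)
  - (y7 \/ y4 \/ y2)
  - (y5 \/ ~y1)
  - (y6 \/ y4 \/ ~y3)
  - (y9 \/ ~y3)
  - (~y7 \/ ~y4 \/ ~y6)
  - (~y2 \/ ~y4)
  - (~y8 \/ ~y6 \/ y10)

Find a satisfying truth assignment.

y1 = 1, y2 = 0, y3 = 0, y4 = 1, y5 = 1, y6 = 0, y7 = 0, y8 = 1, y9 = 0, y10 = 1, y11 = 0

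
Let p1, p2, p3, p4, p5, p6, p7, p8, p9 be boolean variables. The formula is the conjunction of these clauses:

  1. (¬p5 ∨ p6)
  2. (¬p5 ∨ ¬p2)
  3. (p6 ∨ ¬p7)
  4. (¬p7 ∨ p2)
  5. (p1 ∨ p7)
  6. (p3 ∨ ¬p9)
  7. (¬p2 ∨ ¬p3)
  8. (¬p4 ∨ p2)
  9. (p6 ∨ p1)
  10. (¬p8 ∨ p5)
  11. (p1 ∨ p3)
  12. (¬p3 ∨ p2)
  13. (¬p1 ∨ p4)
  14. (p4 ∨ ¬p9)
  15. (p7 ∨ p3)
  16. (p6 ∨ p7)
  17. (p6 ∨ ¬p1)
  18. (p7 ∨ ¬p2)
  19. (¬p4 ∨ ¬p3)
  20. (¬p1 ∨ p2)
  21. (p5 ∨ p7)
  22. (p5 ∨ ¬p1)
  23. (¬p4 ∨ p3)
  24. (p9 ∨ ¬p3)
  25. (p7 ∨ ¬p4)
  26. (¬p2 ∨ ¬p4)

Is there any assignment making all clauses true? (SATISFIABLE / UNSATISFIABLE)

p2 = True:
  propagation gives p5=False, p3=False, p9=False, p8=False; an empty clause results — contradiction.
p2 = False:
  propagation gives p7=False, p1=True; an empty clause results — contradiction.
Every branch closes, so no satisfying assignment exists.

UNSATISFIABLE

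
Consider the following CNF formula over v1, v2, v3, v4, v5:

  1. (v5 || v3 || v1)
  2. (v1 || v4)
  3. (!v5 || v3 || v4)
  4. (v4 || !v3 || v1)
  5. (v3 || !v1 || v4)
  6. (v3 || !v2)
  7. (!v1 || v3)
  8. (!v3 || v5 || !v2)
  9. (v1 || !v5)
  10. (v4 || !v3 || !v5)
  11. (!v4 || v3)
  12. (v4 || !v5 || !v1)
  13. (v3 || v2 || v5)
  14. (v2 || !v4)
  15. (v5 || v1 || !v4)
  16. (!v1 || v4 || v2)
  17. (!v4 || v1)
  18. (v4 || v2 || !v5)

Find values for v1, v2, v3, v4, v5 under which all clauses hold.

v1=T  v2=T  v3=T  v4=T  v5=T

Check each clause:
  1. (v1 || v5 || v3) — v1 is true.
  2. (v4 || v1) — v1 is true.
  3. (v4 || !v5 || v3) — v3 is true.
  4. (v4 || !v3 || v1) — v1 is true.
  5. (v3 || v4 || !v1) — v3 is true.
  6. (v3 || !v2) — v3 is true.
  7. (v3 || !v1) — v3 is true.
  8. (v5 || !v2 || !v3) — v5 is true.
  9. (!v5 || v1) — v1 is true.
  10. (!v3 || !v5 || v4) — v4 is true.
  11. (v3 || !v4) — v3 is true.
  12. (!v5 || v4 || !v1) — v4 is true.
  13. (v3 || v2 || v5) — v2 is true.
  14. (!v4 || v2) — v2 is true.
  15. (v1 || !v4 || v5) — v1 is true.
  16. (v2 || !v1 || v4) — v2 is true.
  17. (v1 || !v4) — v1 is true.
  18. (!v5 || v4 || v2) — v2 is true.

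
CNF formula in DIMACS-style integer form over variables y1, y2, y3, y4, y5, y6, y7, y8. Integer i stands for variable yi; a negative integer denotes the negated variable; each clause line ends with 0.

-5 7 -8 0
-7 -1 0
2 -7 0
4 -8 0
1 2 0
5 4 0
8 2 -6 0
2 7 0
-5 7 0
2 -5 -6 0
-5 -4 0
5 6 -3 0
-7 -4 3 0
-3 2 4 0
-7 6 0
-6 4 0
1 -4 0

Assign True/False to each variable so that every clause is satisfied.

y1=T  y2=T  y3=F  y4=T  y5=F  y6=T  y7=F  y8=T

Check each clause:
  1. (y7 | ~y5 | ~y8) — ~y5 is true.
  2. (~y7 | ~y1) — ~y7 is true.
  3. (y2 | ~y7) — ~y7 is true.
  4. (y4 | ~y8) — y4 is true.
  5. (y1 | y2) — y1 is true.
  6. (y5 | y4) — y4 is true.
  7. (y2 | ~y6 | y8) — y8 is true.
  8. (y2 | y7) — y2 is true.
  9. (y7 | ~y5) — ~y5 is true.
  10. (y2 | ~y6 | ~y5) — y2 is true.
  11. (~y5 | ~y4) — ~y5 is true.
  12. (y5 | ~y3 | y6) — ~y3 is true.
  13. (~y7 | y3 | ~y4) — ~y7 is true.
  14. (~y3 | y4 | y2) — y2 is true.
  15. (y6 | ~y7) — ~y7 is true.
  16. (y4 | ~y6) — y4 is true.
  17. (y1 | ~y4) — y1 is true.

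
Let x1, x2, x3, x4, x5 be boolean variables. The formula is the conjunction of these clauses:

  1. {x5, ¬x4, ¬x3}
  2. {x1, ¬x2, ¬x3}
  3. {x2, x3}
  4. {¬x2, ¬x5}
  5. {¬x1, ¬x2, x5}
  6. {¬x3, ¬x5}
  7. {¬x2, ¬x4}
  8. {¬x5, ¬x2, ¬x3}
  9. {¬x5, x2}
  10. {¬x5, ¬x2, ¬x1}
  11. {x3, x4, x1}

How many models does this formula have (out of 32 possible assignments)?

The models are:
  x1=0 x2=0 x3=1 x4=0 x5=0
  x1=1 x2=0 x3=1 x4=0 x5=0
Count: 2.

2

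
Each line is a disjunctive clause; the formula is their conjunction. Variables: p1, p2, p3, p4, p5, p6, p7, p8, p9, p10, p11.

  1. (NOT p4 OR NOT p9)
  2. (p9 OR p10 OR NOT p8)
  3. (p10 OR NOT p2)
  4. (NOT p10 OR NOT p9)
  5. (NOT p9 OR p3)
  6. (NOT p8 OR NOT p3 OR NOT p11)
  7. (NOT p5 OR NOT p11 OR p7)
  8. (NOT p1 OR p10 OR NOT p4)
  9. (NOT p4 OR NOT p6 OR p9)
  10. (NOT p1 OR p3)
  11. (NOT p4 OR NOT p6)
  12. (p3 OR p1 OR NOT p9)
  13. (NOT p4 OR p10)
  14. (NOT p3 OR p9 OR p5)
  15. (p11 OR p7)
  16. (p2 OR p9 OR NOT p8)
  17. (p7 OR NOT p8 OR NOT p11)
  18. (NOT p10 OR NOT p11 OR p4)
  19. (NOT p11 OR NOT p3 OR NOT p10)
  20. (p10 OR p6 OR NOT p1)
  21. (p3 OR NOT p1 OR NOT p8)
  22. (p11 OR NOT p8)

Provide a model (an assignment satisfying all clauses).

p1 = False  p2 = True  p3 = False  p4 = False  p5 = False  p6 = False  p7 = True  p8 = False  p9 = False  p10 = True  p11 = False

Pure literal: p7 appears only positively; assign p7 = True.
Pure literal: p8 appears only negated; assign p8 = False.
Set p1 = False and propagate.
Branch on p2: take p2 = True.
  then p10 is forced to True.
  then p9 is forced to False.
For the remaining variables, p3 = False, p4 = False, p5 = False, p6 = False, p11 = False works.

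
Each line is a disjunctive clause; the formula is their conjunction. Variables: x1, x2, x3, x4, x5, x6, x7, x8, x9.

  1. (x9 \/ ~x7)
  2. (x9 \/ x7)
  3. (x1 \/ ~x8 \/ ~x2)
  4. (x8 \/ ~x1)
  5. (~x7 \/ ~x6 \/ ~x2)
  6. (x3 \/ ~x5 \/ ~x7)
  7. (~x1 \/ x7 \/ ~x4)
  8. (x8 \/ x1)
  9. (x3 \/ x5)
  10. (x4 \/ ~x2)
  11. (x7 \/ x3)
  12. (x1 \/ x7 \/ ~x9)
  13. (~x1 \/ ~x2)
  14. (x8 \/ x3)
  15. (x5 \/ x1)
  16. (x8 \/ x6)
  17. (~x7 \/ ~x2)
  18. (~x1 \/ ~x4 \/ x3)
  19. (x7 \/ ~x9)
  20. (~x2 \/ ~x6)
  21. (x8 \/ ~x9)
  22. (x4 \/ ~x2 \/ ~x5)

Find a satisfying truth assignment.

x1=True, x2=False, x3=True, x4=True, x5=True, x6=False, x7=True, x8=True, x9=True

Check each clause:
  1. (x9 \/ ~x7) — x9 is true.
  2. (x9 \/ x7) — x9 is true.
  3. (~x2 \/ x1 \/ ~x8) — x1 is true.
  4. (x8 \/ ~x1) — x8 is true.
  5. (~x2 \/ ~x6 \/ ~x7) — ~x6 is true.
  6. (x3 \/ ~x7 \/ ~x5) — x3 is true.
  7. (~x1 \/ ~x4 \/ x7) — x7 is true.
  8. (x8 \/ x1) — x8 is true.
  9. (x5 \/ x3) — x3 is true.
  10. (~x2 \/ x4) — x4 is true.
  11. (x7 \/ x3) — x3 is true.
  12. (x1 \/ ~x9 \/ x7) — x1 is true.
  13. (~x1 \/ ~x2) — ~x2 is true.
  14. (x3 \/ x8) — x8 is true.
  15. (x1 \/ x5) — x1 is true.
  16. (x6 \/ x8) — x8 is true.
  17. (~x2 \/ ~x7) — ~x2 is true.
  18. (~x4 \/ x3 \/ ~x1) — x3 is true.
  19. (x7 \/ ~x9) — x7 is true.
  20. (~x6 \/ ~x2) — ~x6 is true.
  21. (x8 \/ ~x9) — x8 is true.
  22. (x4 \/ ~x2 \/ ~x5) — x4 is true.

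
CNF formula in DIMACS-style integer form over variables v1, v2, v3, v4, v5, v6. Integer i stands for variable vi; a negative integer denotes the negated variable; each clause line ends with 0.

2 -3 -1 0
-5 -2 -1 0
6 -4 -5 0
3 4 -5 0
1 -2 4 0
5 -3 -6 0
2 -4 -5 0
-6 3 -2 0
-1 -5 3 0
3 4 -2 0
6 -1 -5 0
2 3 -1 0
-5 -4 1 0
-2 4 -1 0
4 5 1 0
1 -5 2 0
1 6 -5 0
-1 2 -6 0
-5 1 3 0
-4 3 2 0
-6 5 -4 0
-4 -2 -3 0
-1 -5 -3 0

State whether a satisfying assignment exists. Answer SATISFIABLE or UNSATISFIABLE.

SATISFIABLE

Set v1 = False and propagate.
For the remaining variables, v2 = False, v3 = True, v4 = True, v5 = False, v6 = False works.
So v1=F, v2=F, v3=T, v4=T, v5=F, v6=F is a satisfying assignment.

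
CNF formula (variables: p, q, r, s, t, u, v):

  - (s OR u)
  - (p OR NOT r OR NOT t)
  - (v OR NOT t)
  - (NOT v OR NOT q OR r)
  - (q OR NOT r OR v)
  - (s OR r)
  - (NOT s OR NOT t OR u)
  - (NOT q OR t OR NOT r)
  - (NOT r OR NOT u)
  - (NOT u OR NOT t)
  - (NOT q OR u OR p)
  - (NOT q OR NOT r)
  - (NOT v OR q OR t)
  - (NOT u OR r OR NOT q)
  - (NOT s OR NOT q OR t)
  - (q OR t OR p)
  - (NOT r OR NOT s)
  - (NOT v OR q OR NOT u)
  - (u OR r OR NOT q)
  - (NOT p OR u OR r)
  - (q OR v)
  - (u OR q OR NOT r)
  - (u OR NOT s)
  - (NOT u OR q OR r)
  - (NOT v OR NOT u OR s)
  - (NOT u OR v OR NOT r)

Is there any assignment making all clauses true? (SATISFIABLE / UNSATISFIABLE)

UNSATISFIABLE

q = True:
  propagation gives r=False, v=False, t=False, s=True; an empty clause results — contradiction.
q = False:
  propagation gives v=True, t=True, u=False, s=True; an empty clause results — contradiction.
Every branch closes, so no satisfying assignment exists.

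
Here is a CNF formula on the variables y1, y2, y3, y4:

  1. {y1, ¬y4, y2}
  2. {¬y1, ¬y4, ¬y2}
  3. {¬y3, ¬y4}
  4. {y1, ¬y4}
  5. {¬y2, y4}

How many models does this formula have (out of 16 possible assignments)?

5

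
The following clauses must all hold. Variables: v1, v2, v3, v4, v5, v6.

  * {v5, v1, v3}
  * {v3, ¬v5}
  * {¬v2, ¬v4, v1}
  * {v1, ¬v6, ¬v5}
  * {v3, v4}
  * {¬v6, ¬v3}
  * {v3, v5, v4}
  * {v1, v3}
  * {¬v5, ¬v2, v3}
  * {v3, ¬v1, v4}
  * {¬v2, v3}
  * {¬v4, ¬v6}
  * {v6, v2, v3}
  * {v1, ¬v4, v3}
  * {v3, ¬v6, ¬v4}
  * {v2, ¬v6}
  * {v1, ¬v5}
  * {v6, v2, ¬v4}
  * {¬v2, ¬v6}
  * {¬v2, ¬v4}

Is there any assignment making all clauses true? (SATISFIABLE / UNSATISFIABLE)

Branch on v1: take v1 = True.
Try v2 = False.
  then v6 is forced to False.
  then v3 is forced to True.
  then v4 is forced to False.
v5 is now unconstrained; take v5 = False.
So v1=True  v2=False  v3=True  v4=False  v5=False  v6=False is a satisfying assignment.

SATISFIABLE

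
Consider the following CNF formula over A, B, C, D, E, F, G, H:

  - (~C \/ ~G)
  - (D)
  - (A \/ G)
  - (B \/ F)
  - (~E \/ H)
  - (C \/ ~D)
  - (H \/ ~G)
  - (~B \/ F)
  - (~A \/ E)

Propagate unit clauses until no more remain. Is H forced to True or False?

(D) stands alone — D = True.
In (~D \/ C), ~D is now false; C must hold, so C = True.
(~C \/ ~G): since C = True, the clause reduces to (~G). G = False.
(A \/ G): since G = False, the clause reduces to (A). A = True.
In (~A \/ E), ~A is now false; E must hold, so E = True.
(~E \/ H) with E = True leaves only H, so H = True.

True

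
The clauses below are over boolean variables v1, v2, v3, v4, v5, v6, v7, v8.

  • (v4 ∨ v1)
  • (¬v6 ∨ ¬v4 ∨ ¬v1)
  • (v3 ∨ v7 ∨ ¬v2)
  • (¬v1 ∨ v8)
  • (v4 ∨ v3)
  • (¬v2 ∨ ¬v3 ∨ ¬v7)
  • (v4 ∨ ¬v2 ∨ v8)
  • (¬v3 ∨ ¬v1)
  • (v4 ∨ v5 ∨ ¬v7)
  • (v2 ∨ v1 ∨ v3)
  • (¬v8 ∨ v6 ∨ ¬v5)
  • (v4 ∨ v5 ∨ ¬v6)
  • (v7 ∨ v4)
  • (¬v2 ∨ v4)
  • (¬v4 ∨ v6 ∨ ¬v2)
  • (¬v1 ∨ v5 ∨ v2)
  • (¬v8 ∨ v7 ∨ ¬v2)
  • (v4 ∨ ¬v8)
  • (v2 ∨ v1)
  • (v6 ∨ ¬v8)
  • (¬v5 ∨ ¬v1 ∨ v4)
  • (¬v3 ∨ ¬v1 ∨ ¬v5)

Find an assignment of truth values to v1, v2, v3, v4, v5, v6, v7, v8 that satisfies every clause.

v1 = F, v2 = T, v3 = T, v4 = T, v5 = F, v6 = T, v7 = F, v8 = F

Branch on v1: take v1 = False.
  then v4 is forced to True.
  then v2 is forced to True.
  then v6 is forced to True.
For the remaining variables, v3 = True, v5 = False, v7 = False, v8 = False works.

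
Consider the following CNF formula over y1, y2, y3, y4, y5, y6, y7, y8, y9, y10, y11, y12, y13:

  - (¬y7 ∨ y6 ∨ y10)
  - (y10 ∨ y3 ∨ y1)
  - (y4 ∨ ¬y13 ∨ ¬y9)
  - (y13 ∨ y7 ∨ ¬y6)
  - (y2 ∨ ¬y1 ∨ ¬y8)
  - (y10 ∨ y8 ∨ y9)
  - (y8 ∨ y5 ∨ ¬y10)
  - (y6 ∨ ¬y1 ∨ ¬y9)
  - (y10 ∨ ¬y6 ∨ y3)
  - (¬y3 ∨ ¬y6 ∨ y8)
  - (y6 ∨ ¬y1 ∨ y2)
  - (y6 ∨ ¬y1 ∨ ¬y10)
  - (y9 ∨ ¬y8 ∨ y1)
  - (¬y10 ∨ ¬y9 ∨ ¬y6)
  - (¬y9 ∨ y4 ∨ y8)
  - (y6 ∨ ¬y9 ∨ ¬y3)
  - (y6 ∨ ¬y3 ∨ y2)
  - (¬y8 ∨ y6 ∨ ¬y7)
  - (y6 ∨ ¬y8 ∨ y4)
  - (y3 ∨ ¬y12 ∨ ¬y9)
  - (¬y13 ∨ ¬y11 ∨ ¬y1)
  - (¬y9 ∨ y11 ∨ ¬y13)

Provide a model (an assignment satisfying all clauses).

y1=F, y2=T, y3=F, y4=F, y5=T, y6=T, y7=T, y8=F, y9=F, y10=T, y11=F, y12=F, y13=F

Pure literal: y2 appears only positively; assign y2 = True.
Pure literal: y5 appears only positively; assign y5 = True.
Try y1 = False.
Try y3 = False.
  then y10 is forced to True.
The remaining clauses are satisfied by y4 = False, y6 = True, y7 = True, y8 = False, y9 = False, y11 = False, y12 = False, y13 = False.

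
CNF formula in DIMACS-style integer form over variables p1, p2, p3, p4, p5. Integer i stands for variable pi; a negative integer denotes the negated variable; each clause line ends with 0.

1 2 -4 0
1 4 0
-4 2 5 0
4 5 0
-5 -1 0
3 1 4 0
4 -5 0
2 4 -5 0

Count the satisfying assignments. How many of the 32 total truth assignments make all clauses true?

Satisfying assignments:
  p1=F p2=T p3=F p4=T p5=F
  p1=F p2=T p3=F p4=T p5=T
  p1=F p2=T p3=T p4=T p5=F
  p1=F p2=T p3=T p4=T p5=T
  p1=T p2=T p3=F p4=T p5=F
  p1=T p2=T p3=T p4=T p5=F
Count: 6.

6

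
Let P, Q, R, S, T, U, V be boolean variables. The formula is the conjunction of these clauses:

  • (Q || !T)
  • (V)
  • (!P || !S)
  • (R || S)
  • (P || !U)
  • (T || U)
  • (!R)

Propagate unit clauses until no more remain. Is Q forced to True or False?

(V) stands alone — V = True.
(!R) is a unit clause: R = False.
In (S || R), R is now false; S must hold, so S = True.
(!S || !P): since S = True, the clause reduces to (!P). P = False.
From (!U || P) and P = False: U = False.
From (U || T) and U = False: T = True.
(Q || !T): since T = True, the clause reduces to (Q). Q = True.

True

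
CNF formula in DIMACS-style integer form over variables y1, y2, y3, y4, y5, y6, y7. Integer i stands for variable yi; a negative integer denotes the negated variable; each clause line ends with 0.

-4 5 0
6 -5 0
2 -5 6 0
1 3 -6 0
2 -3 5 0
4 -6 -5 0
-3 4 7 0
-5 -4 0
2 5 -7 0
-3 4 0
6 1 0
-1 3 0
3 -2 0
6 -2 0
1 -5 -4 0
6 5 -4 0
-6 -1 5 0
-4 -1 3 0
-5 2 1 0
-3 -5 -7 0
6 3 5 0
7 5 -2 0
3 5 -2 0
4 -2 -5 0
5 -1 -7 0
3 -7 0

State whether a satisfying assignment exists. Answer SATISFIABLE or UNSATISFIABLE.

y5 = True:
  propagation gives y6=True, y4=True; an empty clause results — contradiction.
y5 = False:
  propagation gives y4=False, y3=False, y1=False, y6=False; an empty clause results — contradiction.
Every branch closes, so no satisfying assignment exists.

UNSATISFIABLE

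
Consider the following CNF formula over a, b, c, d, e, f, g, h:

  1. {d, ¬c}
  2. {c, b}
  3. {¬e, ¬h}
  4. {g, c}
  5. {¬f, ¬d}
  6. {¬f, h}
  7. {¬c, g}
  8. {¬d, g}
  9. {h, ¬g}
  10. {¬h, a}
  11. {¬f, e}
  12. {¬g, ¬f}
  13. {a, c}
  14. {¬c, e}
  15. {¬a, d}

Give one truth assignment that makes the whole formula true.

a=True, b=True, c=False, d=True, e=False, f=False, g=True, h=True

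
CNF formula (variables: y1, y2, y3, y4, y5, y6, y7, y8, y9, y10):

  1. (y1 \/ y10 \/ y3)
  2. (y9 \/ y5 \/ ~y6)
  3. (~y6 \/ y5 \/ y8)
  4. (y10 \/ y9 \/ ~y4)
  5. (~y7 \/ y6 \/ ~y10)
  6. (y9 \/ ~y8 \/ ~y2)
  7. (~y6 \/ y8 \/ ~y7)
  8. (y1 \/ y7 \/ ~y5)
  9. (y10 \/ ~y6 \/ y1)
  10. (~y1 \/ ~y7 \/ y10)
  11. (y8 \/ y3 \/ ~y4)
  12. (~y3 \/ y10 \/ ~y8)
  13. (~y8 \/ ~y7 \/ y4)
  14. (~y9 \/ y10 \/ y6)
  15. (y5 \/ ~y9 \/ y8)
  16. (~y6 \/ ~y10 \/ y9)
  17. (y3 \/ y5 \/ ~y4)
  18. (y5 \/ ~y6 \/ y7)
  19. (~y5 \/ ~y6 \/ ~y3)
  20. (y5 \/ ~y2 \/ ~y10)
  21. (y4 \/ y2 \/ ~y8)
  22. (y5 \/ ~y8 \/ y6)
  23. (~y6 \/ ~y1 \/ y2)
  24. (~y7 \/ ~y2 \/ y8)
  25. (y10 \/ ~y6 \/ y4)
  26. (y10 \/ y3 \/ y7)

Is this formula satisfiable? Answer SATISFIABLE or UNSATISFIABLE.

SATISFIABLE

Try y1 = True.
For the remaining variables, y2 = False, y3 = False, y4 = False, y5 = False, y6 = False, y7 = False, y8 = False, y9 = False, y10 = True works.
Every clause has at least one true literal under this assignment.
So y1 = True  y2 = False  y3 = False  y4 = False  y5 = False  y6 = False  y7 = False  y8 = False  y9 = False  y10 = True is a satisfying assignment.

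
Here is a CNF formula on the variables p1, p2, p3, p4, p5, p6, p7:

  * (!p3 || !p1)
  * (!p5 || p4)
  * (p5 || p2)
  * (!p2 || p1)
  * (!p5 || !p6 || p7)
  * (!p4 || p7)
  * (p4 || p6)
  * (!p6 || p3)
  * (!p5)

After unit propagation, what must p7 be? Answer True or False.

True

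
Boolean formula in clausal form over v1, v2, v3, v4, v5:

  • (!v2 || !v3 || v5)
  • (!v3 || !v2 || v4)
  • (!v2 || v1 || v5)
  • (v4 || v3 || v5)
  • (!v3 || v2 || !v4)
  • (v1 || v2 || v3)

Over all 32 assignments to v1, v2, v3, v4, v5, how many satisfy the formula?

14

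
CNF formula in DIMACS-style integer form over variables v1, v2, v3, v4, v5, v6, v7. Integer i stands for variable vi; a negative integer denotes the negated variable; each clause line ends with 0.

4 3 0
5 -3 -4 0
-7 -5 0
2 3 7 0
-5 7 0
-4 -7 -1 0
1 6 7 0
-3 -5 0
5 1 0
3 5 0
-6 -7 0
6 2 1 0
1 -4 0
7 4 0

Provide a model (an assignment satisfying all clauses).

v1 = T, v2 = T, v3 = T, v4 = F, v5 = F, v6 = F, v7 = T

Check each clause:
  1. (v3 || v4) — v3 is true.
  2. (!v3 || !v4 || v5) — !v4 is true.
  3. (!v7 || !v5) — !v5 is true.
  4. (v2 || v3 || v7) — v2 is true.
  5. (v7 || !v5) — !v5 is true.
  6. (!v7 || !v4 || !v1) — !v4 is true.
  7. (v6 || v1 || v7) — v1 is true.
  8. (!v5 || !v3) — !v5 is true.
  9. (v1 || v5) — v1 is true.
  10. (v5 || v3) — v3 is true.
  11. (!v6 || !v7) — !v6 is true.
  12. (v6 || v1 || v2) — v1 is true.
  13. (v1 || !v4) — v1 is true.
  14. (v7 || v4) — v7 is true.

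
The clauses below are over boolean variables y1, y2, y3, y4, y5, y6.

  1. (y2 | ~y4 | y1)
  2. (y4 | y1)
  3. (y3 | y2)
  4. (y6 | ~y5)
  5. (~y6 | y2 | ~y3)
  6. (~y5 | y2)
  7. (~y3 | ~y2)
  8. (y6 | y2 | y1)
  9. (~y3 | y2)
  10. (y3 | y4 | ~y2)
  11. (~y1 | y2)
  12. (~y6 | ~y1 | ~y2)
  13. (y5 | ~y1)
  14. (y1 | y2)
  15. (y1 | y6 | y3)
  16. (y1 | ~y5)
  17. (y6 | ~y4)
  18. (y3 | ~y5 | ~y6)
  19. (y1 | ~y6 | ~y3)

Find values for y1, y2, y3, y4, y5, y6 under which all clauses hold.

y1=F, y2=T, y3=F, y4=T, y5=F, y6=T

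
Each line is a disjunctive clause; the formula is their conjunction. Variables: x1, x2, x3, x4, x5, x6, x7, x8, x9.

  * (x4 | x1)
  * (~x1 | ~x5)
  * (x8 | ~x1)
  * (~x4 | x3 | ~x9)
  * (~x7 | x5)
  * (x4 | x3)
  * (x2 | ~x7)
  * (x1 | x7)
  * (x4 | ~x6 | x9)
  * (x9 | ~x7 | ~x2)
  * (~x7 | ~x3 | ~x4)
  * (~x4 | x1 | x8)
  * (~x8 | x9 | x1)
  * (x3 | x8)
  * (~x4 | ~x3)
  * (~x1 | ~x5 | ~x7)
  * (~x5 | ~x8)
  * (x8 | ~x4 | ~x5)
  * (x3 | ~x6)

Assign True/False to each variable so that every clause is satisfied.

x1 = True  x2 = False  x3 = True  x4 = False  x5 = False  x6 = True  x7 = False  x8 = True  x9 = True

Branch on x1: take x1 = True.
  then x5 is forced to False.
  then x8 is forced to True.
  then x7 is forced to False.
Try x3 = True.
  then x4 is forced to False.
The remaining clauses are satisfied by x2 = False, x6 = True, x9 = True.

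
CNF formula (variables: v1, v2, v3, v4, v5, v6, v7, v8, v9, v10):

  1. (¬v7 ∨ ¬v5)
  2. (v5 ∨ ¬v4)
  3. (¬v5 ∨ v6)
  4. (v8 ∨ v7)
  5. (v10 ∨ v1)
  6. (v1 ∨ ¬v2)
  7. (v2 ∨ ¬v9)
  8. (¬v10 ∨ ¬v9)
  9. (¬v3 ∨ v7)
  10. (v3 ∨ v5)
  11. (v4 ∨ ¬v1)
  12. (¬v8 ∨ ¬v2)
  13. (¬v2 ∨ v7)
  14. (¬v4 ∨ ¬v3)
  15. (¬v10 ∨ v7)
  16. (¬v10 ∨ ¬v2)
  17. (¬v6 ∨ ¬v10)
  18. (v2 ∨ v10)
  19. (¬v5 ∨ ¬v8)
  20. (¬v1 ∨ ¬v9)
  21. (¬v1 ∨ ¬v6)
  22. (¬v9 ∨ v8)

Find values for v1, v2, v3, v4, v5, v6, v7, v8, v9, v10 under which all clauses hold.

v1=False, v2=False, v3=True, v4=False, v5=False, v6=False, v7=True, v8=True, v9=False, v10=True

Pure literal: v9 appears only negated; assign v9 = False.
Set v1 = False and propagate.
  then v10 is forced to True.
  then v2 is forced to False.
  then v7 is forced to True.
  then v5 is forced to False.
  then v4 is forced to False.
  then v3 is forced to True.
  then v6 is forced to False.
v8 is now unconstrained; take v8 = True.
Check each clause:
  1. (¬v7 ∨ ¬v5) — ¬v5 is true.
  2. (¬v4 ∨ v5) — ¬v4 is true.
  3. (v6 ∨ ¬v5) — ¬v5 is true.
  4. (v7 ∨ v8) — v8 is true.
  5. (v10 ∨ v1) — v10 is true.
  6. (¬v2 ∨ v1) — ¬v2 is true.
  7. (¬v9 ∨ v2) — ¬v9 is true.
  8. (¬v10 ∨ ¬v9) — ¬v9 is true.
  9. (¬v3 ∨ v7) — v7 is true.
  10. (v5 ∨ v3) — v3 is true.
  11. (v4 ∨ ¬v1) — ¬v1 is true.
  12. (¬v8 ∨ ¬v2) — ¬v2 is true.
  13. (v7 ∨ ¬v2) — ¬v2 is true.
  14. (¬v3 ∨ ¬v4) — ¬v4 is true.
  15. (¬v10 ∨ v7) — v7 is true.
  16. (¬v2 ∨ ¬v10) — ¬v2 is true.
  17. (¬v10 ∨ ¬v6) — ¬v6 is true.
  18. (v2 ∨ v10) — v10 is true.
  19. (¬v5 ∨ ¬v8) — ¬v5 is true.
  20. (¬v1 ∨ ¬v9) — ¬v1 is true.
  21. (¬v1 ∨ ¬v6) — ¬v6 is true.
  22. (¬v9 ∨ v8) — v8 is true.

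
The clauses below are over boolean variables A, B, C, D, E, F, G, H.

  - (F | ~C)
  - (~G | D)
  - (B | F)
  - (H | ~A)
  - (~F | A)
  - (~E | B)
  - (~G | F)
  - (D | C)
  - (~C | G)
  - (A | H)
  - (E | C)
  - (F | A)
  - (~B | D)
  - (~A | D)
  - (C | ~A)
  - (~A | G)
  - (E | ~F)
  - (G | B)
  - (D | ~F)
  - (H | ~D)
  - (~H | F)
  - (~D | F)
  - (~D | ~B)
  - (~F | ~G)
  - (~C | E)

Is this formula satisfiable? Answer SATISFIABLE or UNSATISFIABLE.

UNSATISFIABLE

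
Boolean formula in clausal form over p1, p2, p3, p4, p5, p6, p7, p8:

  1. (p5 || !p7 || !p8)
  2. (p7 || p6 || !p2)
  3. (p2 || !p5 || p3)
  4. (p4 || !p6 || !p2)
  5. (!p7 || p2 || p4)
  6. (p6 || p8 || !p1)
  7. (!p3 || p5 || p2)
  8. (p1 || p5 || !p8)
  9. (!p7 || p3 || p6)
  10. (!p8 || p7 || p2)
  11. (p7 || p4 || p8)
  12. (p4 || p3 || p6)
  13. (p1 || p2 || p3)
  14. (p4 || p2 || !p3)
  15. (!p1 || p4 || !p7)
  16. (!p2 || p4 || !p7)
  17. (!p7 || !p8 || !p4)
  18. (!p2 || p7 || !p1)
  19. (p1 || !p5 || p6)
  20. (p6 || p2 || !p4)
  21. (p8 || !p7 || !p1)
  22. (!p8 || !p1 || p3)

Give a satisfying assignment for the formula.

p1=False  p2=False  p3=True  p4=True  p5=True  p6=True  p7=True  p8=False

Try p1 = False.
Try p2 = False.
  then p3 is forced to True.
  then p5 is forced to True.
  then p4 is forced to True.
  then p6 is forced to True.
For the remaining variables, p7 = True, p8 = False works.
Every clause has at least one true literal under this assignment.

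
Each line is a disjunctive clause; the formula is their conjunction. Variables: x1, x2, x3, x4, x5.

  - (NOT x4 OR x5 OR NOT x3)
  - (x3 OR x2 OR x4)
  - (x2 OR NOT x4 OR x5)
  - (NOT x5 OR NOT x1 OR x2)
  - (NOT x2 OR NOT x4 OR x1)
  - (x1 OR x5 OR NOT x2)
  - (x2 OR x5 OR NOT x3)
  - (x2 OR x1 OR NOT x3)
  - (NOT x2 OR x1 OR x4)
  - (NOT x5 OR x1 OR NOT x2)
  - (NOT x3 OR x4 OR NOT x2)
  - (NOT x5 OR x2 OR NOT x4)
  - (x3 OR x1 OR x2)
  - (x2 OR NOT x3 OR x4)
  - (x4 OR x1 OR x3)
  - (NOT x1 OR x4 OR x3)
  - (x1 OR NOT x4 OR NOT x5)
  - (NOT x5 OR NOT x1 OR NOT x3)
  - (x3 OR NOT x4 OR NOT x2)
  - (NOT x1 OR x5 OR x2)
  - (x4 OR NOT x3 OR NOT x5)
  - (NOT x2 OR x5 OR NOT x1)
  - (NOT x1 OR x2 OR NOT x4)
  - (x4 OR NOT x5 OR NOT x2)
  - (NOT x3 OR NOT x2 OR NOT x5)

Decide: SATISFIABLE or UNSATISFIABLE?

x2 = True:
  x4 = True:
    propagation gives x1=True, x3=True, x5=True; an empty clause results — contradiction.
  x4 = False:
    propagation gives x1=True, x3=False; an empty clause results — contradiction.
x2 = False:
  x3 = True:
    propagation gives x5=True, x1=False; an empty clause results — contradiction.
  x3 = False:
    propagation gives x4=True, x5=True; an empty clause results — contradiction.
Every branch closes, so no satisfying assignment exists.

UNSATISFIABLE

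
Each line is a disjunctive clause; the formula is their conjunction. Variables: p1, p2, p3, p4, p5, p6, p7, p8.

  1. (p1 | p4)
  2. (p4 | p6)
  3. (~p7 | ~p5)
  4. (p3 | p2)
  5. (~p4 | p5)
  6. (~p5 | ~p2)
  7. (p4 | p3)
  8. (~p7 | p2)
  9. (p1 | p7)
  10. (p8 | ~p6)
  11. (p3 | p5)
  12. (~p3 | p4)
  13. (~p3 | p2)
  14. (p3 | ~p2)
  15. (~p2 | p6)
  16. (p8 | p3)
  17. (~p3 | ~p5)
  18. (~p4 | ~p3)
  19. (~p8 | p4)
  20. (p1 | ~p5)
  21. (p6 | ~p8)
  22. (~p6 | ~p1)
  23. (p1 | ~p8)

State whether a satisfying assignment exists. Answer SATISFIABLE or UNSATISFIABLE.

UNSATISFIABLE

p3 = True:
  propagation gives p4=True; an empty clause results — contradiction.
p3 = False:
  propagation gives p2=True; an empty clause results — contradiction.
Every branch closes, so no satisfying assignment exists.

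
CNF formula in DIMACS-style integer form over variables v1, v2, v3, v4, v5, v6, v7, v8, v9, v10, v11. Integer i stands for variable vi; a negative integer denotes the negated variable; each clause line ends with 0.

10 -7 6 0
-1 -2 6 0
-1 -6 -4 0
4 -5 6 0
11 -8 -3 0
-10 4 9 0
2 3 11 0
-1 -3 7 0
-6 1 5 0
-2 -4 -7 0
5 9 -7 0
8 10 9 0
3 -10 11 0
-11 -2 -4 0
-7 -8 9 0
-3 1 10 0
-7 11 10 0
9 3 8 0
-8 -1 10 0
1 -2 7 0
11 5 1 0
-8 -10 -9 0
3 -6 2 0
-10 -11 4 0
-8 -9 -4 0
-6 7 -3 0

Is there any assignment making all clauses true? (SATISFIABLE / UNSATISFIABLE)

Branch on v1: take v1 = False.
Branch on v2: take v2 = True.
  then v7 is forced to True.
  then v4 is forced to False.
For the remaining variables, v3 = False, v5 = True, v6 = True, v8 = False, v9 = True, v10 = False, v11 = True works.
So v1=False, v2=True, v3=False, v4=False, v5=True, v6=True, v7=True, v8=False, v9=True, v10=False, v11=True is a satisfying assignment.

SATISFIABLE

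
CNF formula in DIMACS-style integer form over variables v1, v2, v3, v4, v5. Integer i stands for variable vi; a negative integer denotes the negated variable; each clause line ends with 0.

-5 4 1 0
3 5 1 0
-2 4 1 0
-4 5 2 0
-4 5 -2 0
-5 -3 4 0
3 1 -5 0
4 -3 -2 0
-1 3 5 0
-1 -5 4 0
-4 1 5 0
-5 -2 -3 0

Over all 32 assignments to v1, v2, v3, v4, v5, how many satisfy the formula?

6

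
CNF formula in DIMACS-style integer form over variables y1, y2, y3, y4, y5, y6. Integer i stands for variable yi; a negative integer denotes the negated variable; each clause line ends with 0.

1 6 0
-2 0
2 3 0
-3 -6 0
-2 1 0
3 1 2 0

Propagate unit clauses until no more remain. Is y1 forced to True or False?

Unit clause (~y2) sets y2 = False.
(y3 \/ y2): since y2 = False, the clause reduces to (y3). y3 = True.
In (~y3 \/ ~y6), ~y3 is now false; ~y6 must hold, so y6 = False.
From (y1 \/ y6) and y6 = False: y1 = True.

True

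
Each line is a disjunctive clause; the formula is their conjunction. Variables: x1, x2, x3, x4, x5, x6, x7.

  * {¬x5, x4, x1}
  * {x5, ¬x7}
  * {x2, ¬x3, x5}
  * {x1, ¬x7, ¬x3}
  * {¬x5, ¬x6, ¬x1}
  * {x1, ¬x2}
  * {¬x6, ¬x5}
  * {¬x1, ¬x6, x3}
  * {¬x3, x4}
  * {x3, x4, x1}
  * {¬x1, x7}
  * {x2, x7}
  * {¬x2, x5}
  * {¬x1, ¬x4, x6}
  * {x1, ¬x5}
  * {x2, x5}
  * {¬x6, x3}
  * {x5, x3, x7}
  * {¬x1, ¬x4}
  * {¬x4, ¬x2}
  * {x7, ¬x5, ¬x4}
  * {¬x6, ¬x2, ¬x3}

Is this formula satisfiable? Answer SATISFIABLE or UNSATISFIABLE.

Branch on x1: take x1 = True.
  then x7 is forced to True.
  then x5 is forced to True.
  then x6 is forced to False.
  then x4 is forced to False.
  then x3 is forced to False.
x2 is now unconstrained; take x2 = False.
So x1 = T, x2 = F, x3 = F, x4 = F, x5 = T, x6 = F, x7 = T is a satisfying assignment.

SATISFIABLE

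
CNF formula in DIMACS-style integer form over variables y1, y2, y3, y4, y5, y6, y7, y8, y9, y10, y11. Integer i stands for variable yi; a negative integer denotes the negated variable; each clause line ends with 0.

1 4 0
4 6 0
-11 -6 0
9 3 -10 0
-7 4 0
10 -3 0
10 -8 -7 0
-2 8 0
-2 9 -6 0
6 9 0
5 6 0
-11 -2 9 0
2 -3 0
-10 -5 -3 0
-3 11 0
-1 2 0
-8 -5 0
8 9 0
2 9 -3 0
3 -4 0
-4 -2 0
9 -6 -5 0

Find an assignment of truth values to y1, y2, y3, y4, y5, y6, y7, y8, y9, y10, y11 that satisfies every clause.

Pure literal: y7 appears only negated; assign y7 = False.
Pure literal: y9 appears only positively; assign y9 = True.
Try y1 = True.
  then y2 is forced to True.
  then y8 is forced to True.
  then y5 is forced to False.
  then y6 is forced to True.
  then y11 is forced to False.
  then y3 is forced to False.
  then y4 is forced to False.
y10 is now unconstrained; take y10 = False.
Every clause has at least one true literal under this assignment.

y1=True, y2=True, y3=False, y4=False, y5=False, y6=True, y7=False, y8=True, y9=True, y10=False, y11=False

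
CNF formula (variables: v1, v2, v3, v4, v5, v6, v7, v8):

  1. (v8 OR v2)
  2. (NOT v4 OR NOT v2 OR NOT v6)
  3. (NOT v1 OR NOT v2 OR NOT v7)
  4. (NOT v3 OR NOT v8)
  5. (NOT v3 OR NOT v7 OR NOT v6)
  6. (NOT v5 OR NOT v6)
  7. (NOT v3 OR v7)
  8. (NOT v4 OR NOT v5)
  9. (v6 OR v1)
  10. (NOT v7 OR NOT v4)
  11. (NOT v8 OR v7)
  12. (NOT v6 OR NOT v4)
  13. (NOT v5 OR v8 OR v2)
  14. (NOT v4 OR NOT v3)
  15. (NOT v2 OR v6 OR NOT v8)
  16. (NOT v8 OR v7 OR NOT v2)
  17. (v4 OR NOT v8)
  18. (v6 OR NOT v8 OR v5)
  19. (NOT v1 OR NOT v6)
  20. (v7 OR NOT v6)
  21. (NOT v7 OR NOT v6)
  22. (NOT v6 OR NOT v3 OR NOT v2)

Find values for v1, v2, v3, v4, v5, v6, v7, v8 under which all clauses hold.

v1=True, v2=True, v3=False, v4=False, v5=True, v6=False, v7=False, v8=False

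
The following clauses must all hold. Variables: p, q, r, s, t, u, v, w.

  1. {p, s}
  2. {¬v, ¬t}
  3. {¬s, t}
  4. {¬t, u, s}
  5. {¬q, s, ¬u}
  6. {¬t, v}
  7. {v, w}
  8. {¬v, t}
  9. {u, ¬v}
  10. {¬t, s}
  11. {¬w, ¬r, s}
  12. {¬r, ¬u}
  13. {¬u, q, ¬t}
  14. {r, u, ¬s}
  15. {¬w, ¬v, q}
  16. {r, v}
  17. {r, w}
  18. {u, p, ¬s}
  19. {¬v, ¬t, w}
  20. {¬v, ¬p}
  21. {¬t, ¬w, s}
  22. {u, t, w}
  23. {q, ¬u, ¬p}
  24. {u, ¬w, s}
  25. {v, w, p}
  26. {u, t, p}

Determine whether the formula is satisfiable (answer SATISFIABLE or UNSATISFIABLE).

t = True:
  propagation gives v=False; an empty clause results — contradiction.
t = False:
  propagation gives s=False, p=True, v=False, w=True; an empty clause results — contradiction.
Every branch closes, so no satisfying assignment exists.

UNSATISFIABLE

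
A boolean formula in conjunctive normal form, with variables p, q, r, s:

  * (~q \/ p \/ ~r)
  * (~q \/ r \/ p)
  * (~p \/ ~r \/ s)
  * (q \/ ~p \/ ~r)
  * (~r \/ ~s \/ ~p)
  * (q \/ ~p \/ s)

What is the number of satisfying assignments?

7

Satisfying assignments:
  p=F q=F r=F s=F
  p=F q=F r=F s=T
  p=F q=F r=T s=F
  p=F q=F r=T s=T
  p=T q=F r=F s=T
  p=T q=T r=F s=F
  p=T q=T r=F s=T
That's 7 in total.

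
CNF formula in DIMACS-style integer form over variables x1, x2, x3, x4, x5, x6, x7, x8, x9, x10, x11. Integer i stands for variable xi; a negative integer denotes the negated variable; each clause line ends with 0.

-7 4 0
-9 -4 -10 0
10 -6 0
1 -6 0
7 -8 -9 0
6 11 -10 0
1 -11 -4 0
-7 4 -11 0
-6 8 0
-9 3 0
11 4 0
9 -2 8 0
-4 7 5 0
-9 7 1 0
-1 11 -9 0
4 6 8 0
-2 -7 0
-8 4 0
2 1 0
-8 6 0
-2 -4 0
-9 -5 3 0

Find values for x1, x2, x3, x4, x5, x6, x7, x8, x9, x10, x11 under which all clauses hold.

x1=1, x2=0, x3=0, x4=1, x5=0, x6=1, x7=1, x8=1, x9=0, x10=1, x11=1

Set x1 = True and propagate.
Branch on x2: take x2 = False.
Set x3 = False and propagate.
  then x9 is forced to False.
The remaining clauses are satisfied by x4 = True, x5 = False, x6 = True, x7 = True, x8 = True, x10 = True, x11 = True.
Check each clause:
  1. (x4 \/ ~x7) — x4 is true.
  2. (~x4 \/ ~x9 \/ ~x10) — ~x9 is true.
  3. (~x6 \/ x10) — x10 is true.
  4. (x1 \/ ~x6) — x1 is true.
  5. (~x8 \/ x7 \/ ~x9) — ~x9 is true.
  6. (x6 \/ ~x10 \/ x11) — x11 is true.
  7. (~x4 \/ ~x11 \/ x1) — x1 is true.
  8. (~x11 \/ x4 \/ ~x7) — x4 is true.
  9. (x8 \/ ~x6) — x8 is true.
  10. (~x9 \/ x3) — ~x9 is true.
  11. (x11 \/ x4) — x11 is true.
  12. (x9 \/ x8 \/ ~x2) — x8 is true.
  13. (~x4 \/ x7 \/ x5) — x7 is true.
  14. (~x9 \/ x7 \/ x1) — x1 is true.
  15. (~x9 \/ x11 \/ ~x1) — x11 is true.
  16. (x6 \/ x8 \/ x4) — x8 is true.
  17. (~x2 \/ ~x7) — ~x2 is true.
  18. (~x8 \/ x4) — x4 is true.
  19. (x2 \/ x1) — x1 is true.
  20. (x6 \/ ~x8) — x6 is true.
  21. (~x4 \/ ~x2) — ~x2 is true.
  22. (~x9 \/ ~x5 \/ x3) — ~x5 is true.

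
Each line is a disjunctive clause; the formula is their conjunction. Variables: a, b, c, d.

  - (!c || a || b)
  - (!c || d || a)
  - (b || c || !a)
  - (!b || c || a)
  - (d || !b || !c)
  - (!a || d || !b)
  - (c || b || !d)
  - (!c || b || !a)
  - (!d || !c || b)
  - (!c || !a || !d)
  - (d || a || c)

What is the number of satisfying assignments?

The models are:
  a=0 b=1 c=1 d=1
  a=1 b=1 c=0 d=1
Count: 2.

2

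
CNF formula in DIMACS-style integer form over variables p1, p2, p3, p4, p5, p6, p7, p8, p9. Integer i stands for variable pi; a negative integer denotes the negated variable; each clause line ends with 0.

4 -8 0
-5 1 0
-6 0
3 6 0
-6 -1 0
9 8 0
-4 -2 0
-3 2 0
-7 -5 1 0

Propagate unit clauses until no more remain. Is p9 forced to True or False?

True

Unit clause (¬p6) sets p6 = False.
In (p6 ∨ p3), p6 is now false; p3 must hold, so p3 = True.
(¬p3 ∨ p2) with p3 = True leaves only p2, so p2 = True.
(¬p4 ∨ ¬p2) with p2 = True leaves only ¬p4, so p4 = False.
(¬p8 ∨ p4): since p4 = False, the clause reduces to (¬p8). p8 = False.
In (p8 ∨ p9), p8 is now false; p9 must hold, so p9 = True.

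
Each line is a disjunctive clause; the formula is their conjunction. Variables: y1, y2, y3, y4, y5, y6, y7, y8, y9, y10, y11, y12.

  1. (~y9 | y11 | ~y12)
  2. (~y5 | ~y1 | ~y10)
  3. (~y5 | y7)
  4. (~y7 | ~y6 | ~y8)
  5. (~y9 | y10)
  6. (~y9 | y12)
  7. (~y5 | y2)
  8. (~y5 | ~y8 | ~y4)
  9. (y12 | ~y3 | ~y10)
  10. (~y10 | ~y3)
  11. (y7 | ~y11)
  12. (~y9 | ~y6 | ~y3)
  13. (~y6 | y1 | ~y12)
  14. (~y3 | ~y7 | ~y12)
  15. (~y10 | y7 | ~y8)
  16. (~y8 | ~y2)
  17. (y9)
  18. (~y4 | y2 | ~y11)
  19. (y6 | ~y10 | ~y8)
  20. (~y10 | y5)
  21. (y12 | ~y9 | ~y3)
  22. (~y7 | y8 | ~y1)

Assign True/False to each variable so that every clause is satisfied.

(y9) is a unit clause, so y9 = True.
(y10) is a unit clause, so y10 = True.
The clause (y12) is unit: y12 must be True.
The clause (y11) is unit: y11 must be True.
The clause (~y3) is unit: y3 must be False.
Unit propagation: (y7) forces y7 = True.
The clause (y5) is unit: y5 must be True.
Unit propagation: (~y1) forces y1 = False.
Unit propagation: (y2) forces y2 = True.
The clause (~y6) is unit: y6 must be False.
(~y8) is a unit clause, so y8 = False.
y4 is now unconstrained; take y4 = False.
Every clause has at least one true literal under this assignment.

y1=F  y2=T  y3=F  y4=F  y5=T  y6=F  y7=T  y8=F  y9=T  y10=T  y11=T  y12=T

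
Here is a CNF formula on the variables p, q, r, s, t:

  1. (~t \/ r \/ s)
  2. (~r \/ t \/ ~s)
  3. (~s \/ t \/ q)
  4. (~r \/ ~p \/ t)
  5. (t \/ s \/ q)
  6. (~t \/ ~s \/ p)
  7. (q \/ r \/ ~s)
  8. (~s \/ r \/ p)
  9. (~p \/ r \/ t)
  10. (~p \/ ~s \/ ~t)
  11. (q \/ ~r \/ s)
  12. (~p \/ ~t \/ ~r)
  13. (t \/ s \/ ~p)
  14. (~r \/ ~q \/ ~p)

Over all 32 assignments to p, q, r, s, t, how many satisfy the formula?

3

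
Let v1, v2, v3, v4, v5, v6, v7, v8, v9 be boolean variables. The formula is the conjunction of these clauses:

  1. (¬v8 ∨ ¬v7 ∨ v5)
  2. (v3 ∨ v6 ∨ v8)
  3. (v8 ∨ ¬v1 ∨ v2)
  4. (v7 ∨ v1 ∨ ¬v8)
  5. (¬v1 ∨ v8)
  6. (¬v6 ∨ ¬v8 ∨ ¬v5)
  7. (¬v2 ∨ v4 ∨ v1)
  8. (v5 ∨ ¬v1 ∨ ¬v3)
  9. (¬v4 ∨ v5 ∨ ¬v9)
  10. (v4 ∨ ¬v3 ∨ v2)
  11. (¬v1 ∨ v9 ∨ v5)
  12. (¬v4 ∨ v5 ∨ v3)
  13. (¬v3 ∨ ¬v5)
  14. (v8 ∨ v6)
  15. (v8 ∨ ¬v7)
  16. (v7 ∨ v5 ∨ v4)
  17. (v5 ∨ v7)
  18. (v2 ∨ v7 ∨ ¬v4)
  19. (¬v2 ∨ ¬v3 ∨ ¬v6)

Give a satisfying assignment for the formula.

Set v1 = True and propagate.
  then v8 is forced to True.
The remaining clauses are satisfied by v2 = False, v3 = False, v4 = False, v5 = True, v6 = False, v7 = True, v9 = True.

v1=T, v2=F, v3=F, v4=F, v5=T, v6=F, v7=T, v8=T, v9=T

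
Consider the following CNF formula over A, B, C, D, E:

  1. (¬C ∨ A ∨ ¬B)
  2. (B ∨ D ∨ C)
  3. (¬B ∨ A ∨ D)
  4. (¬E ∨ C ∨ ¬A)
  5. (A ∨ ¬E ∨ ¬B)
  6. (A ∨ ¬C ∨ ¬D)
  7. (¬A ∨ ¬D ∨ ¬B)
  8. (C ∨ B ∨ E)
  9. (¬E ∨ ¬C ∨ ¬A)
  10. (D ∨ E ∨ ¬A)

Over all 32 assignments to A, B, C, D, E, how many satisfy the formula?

5

Satisfying assignments:
  A=F B=F C=F D=T E=T
  A=F B=F C=T D=F E=F
  A=F B=F C=T D=F E=T
  A=F B=T C=F D=T E=F
  A=T B=F C=T D=T E=F
Count: 5.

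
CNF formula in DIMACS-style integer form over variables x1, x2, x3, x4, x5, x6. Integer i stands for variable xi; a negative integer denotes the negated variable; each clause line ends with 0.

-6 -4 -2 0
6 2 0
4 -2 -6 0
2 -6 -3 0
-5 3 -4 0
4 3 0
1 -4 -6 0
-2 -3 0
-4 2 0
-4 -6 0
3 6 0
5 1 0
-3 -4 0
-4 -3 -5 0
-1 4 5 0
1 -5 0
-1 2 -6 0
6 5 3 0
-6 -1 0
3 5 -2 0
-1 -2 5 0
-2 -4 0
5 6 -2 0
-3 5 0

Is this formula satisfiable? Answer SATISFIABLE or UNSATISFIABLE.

UNSATISFIABLE

x2 = True:
  propagation gives x3=False, x4=True; an empty clause results — contradiction.
x2 = False:
  propagation gives x6=True, x3=False, x4=True; an empty clause results — contradiction.
Every branch closes, so no satisfying assignment exists.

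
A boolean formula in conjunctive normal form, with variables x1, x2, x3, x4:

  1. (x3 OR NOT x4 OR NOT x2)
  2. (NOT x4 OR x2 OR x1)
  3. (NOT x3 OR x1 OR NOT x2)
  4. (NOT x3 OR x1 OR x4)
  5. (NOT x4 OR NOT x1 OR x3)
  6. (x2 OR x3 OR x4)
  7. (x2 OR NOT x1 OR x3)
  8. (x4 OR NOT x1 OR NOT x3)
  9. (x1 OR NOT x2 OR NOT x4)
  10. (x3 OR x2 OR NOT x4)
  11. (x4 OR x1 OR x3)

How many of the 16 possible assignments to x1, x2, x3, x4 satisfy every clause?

3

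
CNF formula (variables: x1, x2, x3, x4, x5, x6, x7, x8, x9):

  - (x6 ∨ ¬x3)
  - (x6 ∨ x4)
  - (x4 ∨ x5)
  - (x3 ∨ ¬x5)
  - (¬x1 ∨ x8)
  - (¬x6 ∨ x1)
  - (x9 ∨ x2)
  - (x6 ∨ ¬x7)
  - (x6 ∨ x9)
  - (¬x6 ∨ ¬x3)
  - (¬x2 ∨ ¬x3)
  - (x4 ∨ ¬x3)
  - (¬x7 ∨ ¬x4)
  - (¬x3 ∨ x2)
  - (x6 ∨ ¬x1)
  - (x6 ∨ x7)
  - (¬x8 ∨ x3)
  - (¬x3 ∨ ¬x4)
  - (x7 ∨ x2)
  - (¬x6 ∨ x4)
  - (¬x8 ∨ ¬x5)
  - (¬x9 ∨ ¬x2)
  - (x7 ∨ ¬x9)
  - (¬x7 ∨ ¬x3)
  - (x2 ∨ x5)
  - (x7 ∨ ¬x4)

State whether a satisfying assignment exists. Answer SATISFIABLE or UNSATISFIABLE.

UNSATISFIABLE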